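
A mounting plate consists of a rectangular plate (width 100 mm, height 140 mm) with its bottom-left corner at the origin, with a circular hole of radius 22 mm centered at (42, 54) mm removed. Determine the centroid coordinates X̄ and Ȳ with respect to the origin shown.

X̄ = 50.97 mm, Ȳ = 71.95 mm

plate: A = 100 × 140 = 14000.00, centroid at (50.00, 70.00).
hole: A = −π·22² = -1520.53, centroid at (42.00, 54.00).
ΣA = 12479.47 mm², ΣAX̄ = 636137.70 mm³, ΣAȲ = 897891.33 mm³.
X̄ = 636137.70/12479.47 = 50.97 mm; Ȳ = 897891.33/12479.47 = 71.95 mm.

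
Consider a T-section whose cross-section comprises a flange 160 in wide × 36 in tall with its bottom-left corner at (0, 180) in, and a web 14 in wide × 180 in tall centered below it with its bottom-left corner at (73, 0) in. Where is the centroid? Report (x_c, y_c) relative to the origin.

x_c = 80.00 in, y_c = 165.13 in

web: A = 14 × 180 = 2520.00, centroid at (80.00, 90.00).
flange: A = 160 × 36 = 5760.00, centroid at (80.00, 198.00).
ΣA = 8280.00 in²
ΣAx_c = (2520.00)(80.00) + (5760.00)(80.00) = 662400.00 in³
ΣAy_c = (2520.00)(90.00) + (5760.00)(198.00) = 1367280.00 in³
x_c = 662400.00 / 8280.00 = 80.00 in
y_c = 1367280.00 / 8280.00 = 165.13 in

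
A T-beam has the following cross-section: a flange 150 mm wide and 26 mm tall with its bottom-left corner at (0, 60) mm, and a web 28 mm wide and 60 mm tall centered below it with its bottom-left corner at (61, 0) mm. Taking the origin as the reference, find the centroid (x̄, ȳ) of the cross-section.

x̄ = 75.00 mm, ȳ = 60.05 mm

web: A = 28 × 60 = 1680.00, centroid at (75.00, 30.00).
flange: A = 150 × 26 = 3900.00, centroid at (75.00, 73.00).
ΣA = 5580.00 mm², ΣAx̄ = 418500.00 mm³, ΣAȳ = 335100.00 mm³.
x̄ = 418500.00/5580.00 = 75.00 mm; ȳ = 335100.00/5580.00 = 60.05 mm.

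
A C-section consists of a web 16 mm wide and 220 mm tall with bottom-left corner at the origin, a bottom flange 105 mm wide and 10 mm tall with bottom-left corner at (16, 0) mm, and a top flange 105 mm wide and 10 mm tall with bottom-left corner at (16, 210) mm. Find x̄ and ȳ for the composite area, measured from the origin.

x̄ = 30.61 mm, ȳ = 110.00 mm

web: A = 16 × 220 = 3520.00, centroid at (8.00, 110.00).
bottom flange: A = 105 × 10 = 1050.00, centroid at (68.50, 5.00).
top flange: A = 105 × 10 = 1050.00, centroid at (68.50, 215.00).
ΣA = 5620.00 mm², ΣAx̄ = 172010.00 mm³, ΣAȳ = 618200.00 mm³.
x̄ = 172010.00/5620.00 = 30.61 mm; ȳ = 618200.00/5620.00 = 110.00 mm.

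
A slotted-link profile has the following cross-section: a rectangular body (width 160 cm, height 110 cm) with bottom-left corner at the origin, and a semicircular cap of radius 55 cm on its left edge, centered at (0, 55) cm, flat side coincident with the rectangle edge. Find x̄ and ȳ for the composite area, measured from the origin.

x̄ = 58.03 cm, ȳ = 55.00 cm

rectangular body: A = 160 × 110 = 17600.00, centroid at (80.00, 55.00).
semicircular end: A = ½π·55² = 4751.66, centroid at (-23.34, 55.00).
ΣA = 22351.66 cm², ΣAx̄ = 1297083.33 cm³, ΣAȳ = 1229341.24 cm³.
x̄ = 1297083.33/22351.66 = 58.03 cm; ȳ = 1229341.24/22351.66 = 55.00 cm.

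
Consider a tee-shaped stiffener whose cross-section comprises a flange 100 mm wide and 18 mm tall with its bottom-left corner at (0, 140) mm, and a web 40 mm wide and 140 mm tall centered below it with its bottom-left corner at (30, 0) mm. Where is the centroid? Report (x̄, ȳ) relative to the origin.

Part | A | x̄ᵢ | ȳᵢ | A·x̄ᵢ | A·ȳᵢ
web | 5600.00 | 50.00 | 70.00 | 280000.00 | 392000.00
flange | 1800.00 | 50.00 | 149.00 | 90000.00 | 268200.00
Σ | 7400.00 |  |  | 370000.00 | 660200.00
x̄ = 370000.00 / 7400.00 = 50.00 mm
ȳ = 660200.00 / 7400.00 = 89.22 mm

x̄ = 50.00 mm, ȳ = 89.22 mm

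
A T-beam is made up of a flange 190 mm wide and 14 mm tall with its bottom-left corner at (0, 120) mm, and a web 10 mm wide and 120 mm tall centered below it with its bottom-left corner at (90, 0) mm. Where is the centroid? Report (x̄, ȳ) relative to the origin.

x̄ = 95.00 mm, ȳ = 106.17 mm

web: A = 10 × 120 = 1200.00, centroid at (95.00, 60.00).
flange: A = 190 × 14 = 2660.00, centroid at (95.00, 127.00).
ΣA = 3860.00 mm²
ΣAx̄ = (1200.00)(95.00) + (2660.00)(95.00) = 366700.00 mm³
ΣAȳ = (1200.00)(60.00) + (2660.00)(127.00) = 409820.00 mm³
x̄ = 366700.00 / 3860.00 = 95.00 mm
ȳ = 409820.00 / 3860.00 = 106.17 mm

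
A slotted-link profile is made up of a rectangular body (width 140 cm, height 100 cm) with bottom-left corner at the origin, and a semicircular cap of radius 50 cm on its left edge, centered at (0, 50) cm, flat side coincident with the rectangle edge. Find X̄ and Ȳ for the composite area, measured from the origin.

rectangular body: A = 140 × 100 = 14000.00, centroid at (70.00, 50.00).
semicircular end: A = ½π·50² = 3926.99, centroid at (-21.22, 50.00).
ΣA = 17926.99 cm²
ΣAX̄ = (14000.00)(70.00) + (3926.99)(-21.22) = 896666.67 cm³
ΣAȲ = (14000.00)(50.00) + (3926.99)(50.00) = 896349.54 cm³
X̄ = 896666.67 / 17926.99 = 50.02 cm
Ȳ = 896349.54 / 17926.99 = 50.00 cm

X̄ = 50.02 cm, Ȳ = 50.00 cm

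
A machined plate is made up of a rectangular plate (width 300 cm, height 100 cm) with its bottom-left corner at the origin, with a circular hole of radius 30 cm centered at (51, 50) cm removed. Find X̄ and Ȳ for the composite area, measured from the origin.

X̄ = 160.30 cm, Ȳ = 50.00 cm

plate: A = 300 × 100 = 30000.00, centroid at (150.00, 50.00).
hole: A = −π·30² = -2827.43, centroid at (51.00, 50.00).
ΣA = 27172.57 cm², ΣAX̄ = 4355800.90 cm³, ΣAȲ = 1358628.33 cm³.
X̄ = 4355800.90/27172.57 = 160.30 cm; Ȳ = 1358628.33/27172.57 = 50.00 cm.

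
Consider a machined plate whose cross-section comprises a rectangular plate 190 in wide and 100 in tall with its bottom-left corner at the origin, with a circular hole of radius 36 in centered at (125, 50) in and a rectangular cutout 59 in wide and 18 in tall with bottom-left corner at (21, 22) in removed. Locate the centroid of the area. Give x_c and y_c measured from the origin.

x_c = 89.60 in, y_c = 51.46 in

plate: A = 190 × 100 = 19000.00, centroid at (95.00, 50.00).
hole 1: A = −π·36² = -4071.50, centroid at (125.00, 50.00).
hole 2: A = −(59 × 18) = -1062.00, centroid at (50.50, 31.00).
ΣA = 13866.50 in²
ΣAx_c = (19000.00)(95.00) + (-4071.50)(125.00) + (-1062.00)(50.50) = 1242430.99 in³
ΣAy_c = (19000.00)(50.00) + (-4071.50)(50.00) + (-1062.00)(31.00) = 713502.80 in³
x_c = 1242430.99 / 13866.50 = 89.60 in
y_c = 713502.80 / 13866.50 = 51.46 in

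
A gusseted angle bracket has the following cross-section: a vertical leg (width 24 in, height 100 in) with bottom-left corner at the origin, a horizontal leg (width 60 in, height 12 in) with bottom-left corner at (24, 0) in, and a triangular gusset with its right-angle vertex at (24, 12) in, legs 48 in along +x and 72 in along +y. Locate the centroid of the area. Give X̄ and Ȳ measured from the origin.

X̄ = 28.22 in, Ȳ = 38.48 in

vertical leg: A = 24 × 100 = 2400.00, centroid at (12.00, 50.00).
horizontal leg: A = 60 × 12 = 720.00, centroid at (54.00, 6.00).
gusset: A = ½·48·72 = 1728.00, centroid at (40.00, 36.00).
ΣA = 4848.00 in²
ΣAX̄ = (2400.00)(12.00) + (720.00)(54.00) + (1728.00)(40.00) = 136800.00 in³
ΣAȲ = (2400.00)(50.00) + (720.00)(6.00) + (1728.00)(36.00) = 186528.00 in³
X̄ = 136800.00 / 4848.00 = 28.22 in
Ȳ = 186528.00 / 4848.00 = 38.48 in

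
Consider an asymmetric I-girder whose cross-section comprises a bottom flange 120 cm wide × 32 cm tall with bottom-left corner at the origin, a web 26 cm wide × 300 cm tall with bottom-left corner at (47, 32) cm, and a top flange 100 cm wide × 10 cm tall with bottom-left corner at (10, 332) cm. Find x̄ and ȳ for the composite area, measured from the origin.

bottom flange: A = 120 × 32 = 3840.00, centroid at (60.00, 16.00).
web: A = 26 × 300 = 7800.00, centroid at (60.00, 182.00).
top flange: A = 100 × 10 = 1000.00, centroid at (60.00, 337.00).
ΣA = 12640.00 cm²
ΣAx̄ = (3840.00)(60.00) + (7800.00)(60.00) + (1000.00)(60.00) = 758400.00 cm³
ΣAȳ = (3840.00)(16.00) + (7800.00)(182.00) + (1000.00)(337.00) = 1818040.00 cm³
x̄ = 758400.00 / 12640.00 = 60.00 cm
ȳ = 1818040.00 / 12640.00 = 143.83 cm

x̄ = 60.00 cm, ȳ = 143.83 cm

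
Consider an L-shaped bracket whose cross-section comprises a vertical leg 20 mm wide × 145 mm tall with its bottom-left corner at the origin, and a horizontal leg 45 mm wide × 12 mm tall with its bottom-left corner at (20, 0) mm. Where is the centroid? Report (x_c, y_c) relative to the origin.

vertical leg: A = 20 × 145 = 2900.00, centroid at (10.00, 72.50).
horizontal leg: A = 45 × 12 = 540.00, centroid at (42.50, 6.00).
ΣA = 3440.00 mm², ΣAx_c = 51950.00 mm³, ΣAy_c = 213490.00 mm³.
x_c = 51950.00/3440.00 = 15.10 mm; y_c = 213490.00/3440.00 = 62.06 mm.

x_c = 15.10 mm, y_c = 62.06 mm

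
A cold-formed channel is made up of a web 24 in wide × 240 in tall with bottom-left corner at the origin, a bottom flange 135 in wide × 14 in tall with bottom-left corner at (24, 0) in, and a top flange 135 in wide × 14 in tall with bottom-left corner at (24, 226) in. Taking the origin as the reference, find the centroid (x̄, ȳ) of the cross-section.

x̄ = 43.50 in, ȳ = 120.00 in

Part | A | x̄ᵢ | ȳᵢ | A·x̄ᵢ | A·ȳᵢ
web | 5760.00 | 12.00 | 120.00 | 69120.00 | 691200.00
bottom flange | 1890.00 | 91.50 | 7.00 | 172935.00 | 13230.00
top flange | 1890.00 | 91.50 | 233.00 | 172935.00 | 440370.00
Σ | 9540.00 |  |  | 414990.00 | 1144800.00
x̄ = 414990.00 / 9540.00 = 43.50 in
ȳ = 1144800.00 / 9540.00 = 120.00 in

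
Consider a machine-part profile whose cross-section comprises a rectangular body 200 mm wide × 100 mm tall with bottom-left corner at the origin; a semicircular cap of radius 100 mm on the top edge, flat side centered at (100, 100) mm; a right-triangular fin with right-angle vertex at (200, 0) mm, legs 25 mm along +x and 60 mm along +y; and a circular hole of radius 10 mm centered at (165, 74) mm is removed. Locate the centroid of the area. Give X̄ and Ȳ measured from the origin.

X̄ = 101.68 mm, Ȳ = 89.34 mm

rectangular body: A = 200 × 100 = 20000.00, centroid at (100.00, 50.00).
semicircular top: A = ½π·100² = 15707.96, centroid at (100.00, 142.44).
triangular fin: A = ½·25·60 = 750.00, centroid at (208.33, 20.00).
hole: A = −π·10² = -314.16, centroid at (165.00, 74.00).
ΣA = 36143.80 mm²
ΣAX̄ = (20000.00)(100.00) + (15707.96)(100.00) + (750.00)(208.33) + (-314.16)(165.00) = 3675210.05 mm³
ΣAȲ = (20000.00)(50.00) + (15707.96)(142.44) + (750.00)(20.00) + (-314.16)(74.00) = 3229215.21 mm³
X̄ = 3675210.05 / 36143.80 = 101.68 mm
Ȳ = 3229215.21 / 36143.80 = 89.34 mm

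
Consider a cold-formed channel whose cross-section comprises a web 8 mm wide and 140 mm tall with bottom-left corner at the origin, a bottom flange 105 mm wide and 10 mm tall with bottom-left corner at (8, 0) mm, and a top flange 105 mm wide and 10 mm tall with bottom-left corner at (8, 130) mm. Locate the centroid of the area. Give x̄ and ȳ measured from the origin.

web: A = 8 × 140 = 1120.00, centroid at (4.00, 70.00).
bottom flange: A = 105 × 10 = 1050.00, centroid at (60.50, 5.00).
top flange: A = 105 × 10 = 1050.00, centroid at (60.50, 135.00).
ΣA = 3220.00 mm²
ΣAx̄ = (1120.00)(4.00) + (1050.00)(60.50) + (1050.00)(60.50) = 131530.00 mm³
ΣAȳ = (1120.00)(70.00) + (1050.00)(5.00) + (1050.00)(135.00) = 225400.00 mm³
x̄ = 131530.00 / 3220.00 = 40.85 mm
ȳ = 225400.00 / 3220.00 = 70.00 mm

x̄ = 40.85 mm, ȳ = 70.00 mm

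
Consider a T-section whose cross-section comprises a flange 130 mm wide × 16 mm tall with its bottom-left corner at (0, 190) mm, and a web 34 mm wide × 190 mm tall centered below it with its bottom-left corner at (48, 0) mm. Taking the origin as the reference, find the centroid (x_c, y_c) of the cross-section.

x_c = 65.00 mm, y_c = 120.09 mm

web: A = 34 × 190 = 6460.00, centroid at (65.00, 95.00).
flange: A = 130 × 16 = 2080.00, centroid at (65.00, 198.00).
ΣA = 8540.00 mm², ΣAx_c = 555100.00 mm³, ΣAy_c = 1025540.00 mm³.
x_c = 555100.00/8540.00 = 65.00 mm; y_c = 1025540.00/8540.00 = 120.09 mm.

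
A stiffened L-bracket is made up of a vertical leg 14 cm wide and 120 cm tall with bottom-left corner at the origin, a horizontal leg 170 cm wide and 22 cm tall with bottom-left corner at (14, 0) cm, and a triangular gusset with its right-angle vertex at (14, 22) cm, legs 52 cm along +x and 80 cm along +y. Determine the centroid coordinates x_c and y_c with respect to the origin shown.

vertical leg: A = 14 × 120 = 1680.00, centroid at (7.00, 60.00).
horizontal leg: A = 170 × 22 = 3740.00, centroid at (99.00, 11.00).
gusset: A = ½·52·80 = 2080.00, centroid at (31.33, 48.67).
ΣA = 7500.00 cm², ΣAx_c = 447193.33 cm³, ΣAy_c = 243166.67 cm³.
x_c = 447193.33/7500.00 = 59.63 cm; y_c = 243166.67/7500.00 = 32.42 cm.

x_c = 59.63 cm, y_c = 32.42 cm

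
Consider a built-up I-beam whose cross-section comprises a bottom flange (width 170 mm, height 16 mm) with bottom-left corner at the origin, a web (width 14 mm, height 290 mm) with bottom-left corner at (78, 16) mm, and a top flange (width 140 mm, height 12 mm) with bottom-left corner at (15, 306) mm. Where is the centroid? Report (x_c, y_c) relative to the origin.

x_c = 85.00 mm, y_c = 141.79 mm

bottom flange: A = 170 × 16 = 2720.00, centroid at (85.00, 8.00).
web: A = 14 × 290 = 4060.00, centroid at (85.00, 161.00).
top flange: A = 140 × 12 = 1680.00, centroid at (85.00, 312.00).
ΣA = 8460.00 mm², ΣAx_c = 719100.00 mm³, ΣAy_c = 1199580.00 mm³.
x_c = 719100.00/8460.00 = 85.00 mm; y_c = 1199580.00/8460.00 = 141.79 mm.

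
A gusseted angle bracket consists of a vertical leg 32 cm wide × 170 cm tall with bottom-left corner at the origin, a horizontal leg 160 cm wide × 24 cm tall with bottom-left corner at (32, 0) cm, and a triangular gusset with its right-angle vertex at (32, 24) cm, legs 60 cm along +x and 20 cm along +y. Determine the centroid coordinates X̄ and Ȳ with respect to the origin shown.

X̄ = 55.50 cm, Ȳ = 53.33 cm

Part | A | x̄ᵢ | ȳᵢ | A·x̄ᵢ | A·ȳᵢ
vertical leg | 5440.00 | 16.00 | 85.00 | 87040.00 | 462400.00
horizontal leg | 3840.00 | 112.00 | 12.00 | 430080.00 | 46080.00
gusset | 600.00 | 52.00 | 30.67 | 31200.00 | 18400.00
Σ | 9880.00 |  |  | 548320.00 | 526880.00
X̄ = 548320.00 / 9880.00 = 55.50 cm
Ȳ = 526880.00 / 9880.00 = 53.33 cm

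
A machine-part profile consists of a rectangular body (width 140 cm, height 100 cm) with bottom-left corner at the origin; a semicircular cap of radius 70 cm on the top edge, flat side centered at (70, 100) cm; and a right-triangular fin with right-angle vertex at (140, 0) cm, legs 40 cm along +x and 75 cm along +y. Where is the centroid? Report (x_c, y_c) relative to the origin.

x_c = 75.39 cm, y_c = 74.83 cm

rectangular body: A = 140 × 100 = 14000.00, centroid at (70.00, 50.00).
semicircular top: A = ½π·70² = 7696.90, centroid at (70.00, 129.71).
triangular fin: A = ½·40·75 = 1500.00, centroid at (153.33, 25.00).
ΣA = 23196.90 cm²
ΣAx_c = (14000.00)(70.00) + (7696.90)(70.00) + (1500.00)(153.33) = 1748783.14 cm³
ΣAy_c = (14000.00)(50.00) + (7696.90)(129.71) + (1500.00)(25.00) = 1735856.87 cm³
x_c = 1748783.14 / 23196.90 = 75.39 cm
y_c = 1735856.87 / 23196.90 = 74.83 cm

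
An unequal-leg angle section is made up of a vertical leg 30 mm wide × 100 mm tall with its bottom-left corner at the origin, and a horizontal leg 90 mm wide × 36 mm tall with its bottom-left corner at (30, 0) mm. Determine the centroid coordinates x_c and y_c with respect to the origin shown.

Part | A | x̄ᵢ | ȳᵢ | A·x̄ᵢ | A·ȳᵢ
vertical leg | 3000.00 | 15.00 | 50.00 | 45000.00 | 150000.00
horizontal leg | 3240.00 | 75.00 | 18.00 | 243000.00 | 58320.00
Σ | 6240.00 |  |  | 288000.00 | 208320.00
x_c = 288000.00 / 6240.00 = 46.15 mm
y_c = 208320.00 / 6240.00 = 33.38 mm

x_c = 46.15 mm, y_c = 33.38 mm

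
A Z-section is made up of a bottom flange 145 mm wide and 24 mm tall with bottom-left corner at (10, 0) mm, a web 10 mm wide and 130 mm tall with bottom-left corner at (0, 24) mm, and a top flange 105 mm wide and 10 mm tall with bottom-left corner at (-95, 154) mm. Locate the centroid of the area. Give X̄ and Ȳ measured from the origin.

X̄ = 42.71 mm, Ȳ = 55.64 mm

Part | A | x̄ᵢ | ȳᵢ | A·x̄ᵢ | A·ȳᵢ
bottom flange | 3480.00 | 82.50 | 12.00 | 287100.00 | 41760.00
web | 1300.00 | 5.00 | 89.00 | 6500.00 | 115700.00
top flange | 1050.00 | -42.50 | 159.00 | -44625.00 | 166950.00
Σ | 5830.00 |  |  | 248975.00 | 324410.00
X̄ = 248975.00 / 5830.00 = 42.71 mm
Ȳ = 324410.00 / 5830.00 = 55.64 mm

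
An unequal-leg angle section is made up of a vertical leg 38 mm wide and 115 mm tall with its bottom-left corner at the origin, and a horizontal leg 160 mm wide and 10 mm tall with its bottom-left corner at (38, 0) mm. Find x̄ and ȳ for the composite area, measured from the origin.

vertical leg: A = 38 × 115 = 4370.00, centroid at (19.00, 57.50).
horizontal leg: A = 160 × 10 = 1600.00, centroid at (118.00, 5.00).
ΣA = 5970.00 mm², ΣAx̄ = 271830.00 mm³, ΣAȳ = 259275.00 mm³.
x̄ = 271830.00/5970.00 = 45.53 mm; ȳ = 259275.00/5970.00 = 43.43 mm.

x̄ = 45.53 mm, ȳ = 43.43 mm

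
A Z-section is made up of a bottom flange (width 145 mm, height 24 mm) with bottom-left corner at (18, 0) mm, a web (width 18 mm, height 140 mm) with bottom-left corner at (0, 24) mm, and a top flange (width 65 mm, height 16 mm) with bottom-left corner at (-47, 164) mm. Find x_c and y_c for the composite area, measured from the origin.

x_c = 45.82 mm, y_c = 64.99 mm

bottom flange: A = 145 × 24 = 3480.00, centroid at (90.50, 12.00).
web: A = 18 × 140 = 2520.00, centroid at (9.00, 94.00).
top flange: A = 65 × 16 = 1040.00, centroid at (-14.50, 172.00).
ΣA = 7040.00 mm²
ΣAx_c = (3480.00)(90.50) + (2520.00)(9.00) + (1040.00)(-14.50) = 322540.00 mm³
ΣAy_c = (3480.00)(12.00) + (2520.00)(94.00) + (1040.00)(172.00) = 457520.00 mm³
x_c = 322540.00 / 7040.00 = 45.82 mm
y_c = 457520.00 / 7040.00 = 64.99 mm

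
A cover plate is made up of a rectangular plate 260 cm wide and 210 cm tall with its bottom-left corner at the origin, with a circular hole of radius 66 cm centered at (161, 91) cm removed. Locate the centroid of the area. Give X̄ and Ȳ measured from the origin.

plate: A = 260 × 210 = 54600.00, centroid at (130.00, 105.00).
hole: A = −π·66² = -13684.78, centroid at (161.00, 91.00).
ΣA = 40915.22 cm², ΣAX̄ = 4894750.81 cm³, ΣAȲ = 4487685.24 cm³.
X̄ = 4894750.81/40915.22 = 119.63 cm; Ȳ = 4487685.24/40915.22 = 109.68 cm.

X̄ = 119.63 cm, Ȳ = 109.68 cm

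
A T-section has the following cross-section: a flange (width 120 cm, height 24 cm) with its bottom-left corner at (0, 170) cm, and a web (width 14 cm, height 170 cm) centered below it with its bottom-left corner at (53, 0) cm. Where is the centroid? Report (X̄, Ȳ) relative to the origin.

web: A = 14 × 170 = 2380.00, centroid at (60.00, 85.00).
flange: A = 120 × 24 = 2880.00, centroid at (60.00, 182.00).
ΣA = 5260.00 cm²
ΣAX̄ = (2380.00)(60.00) + (2880.00)(60.00) = 315600.00 cm³
ΣAȲ = (2380.00)(85.00) + (2880.00)(182.00) = 726460.00 cm³
X̄ = 315600.00 / 5260.00 = 60.00 cm
Ȳ = 726460.00 / 5260.00 = 138.11 cm

X̄ = 60.00 cm, Ȳ = 138.11 cm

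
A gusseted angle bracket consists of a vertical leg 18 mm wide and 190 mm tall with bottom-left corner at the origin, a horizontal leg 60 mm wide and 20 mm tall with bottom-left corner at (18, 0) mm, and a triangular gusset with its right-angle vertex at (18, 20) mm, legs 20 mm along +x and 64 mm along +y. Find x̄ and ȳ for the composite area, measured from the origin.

vertical leg: A = 18 × 190 = 3420.00, centroid at (9.00, 95.00).
horizontal leg: A = 60 × 20 = 1200.00, centroid at (48.00, 10.00).
gusset: A = ½·20·64 = 640.00, centroid at (24.67, 41.33).
ΣA = 5260.00 mm², ΣAx̄ = 104166.67 mm³, ΣAȳ = 363353.33 mm³.
x̄ = 104166.67/5260.00 = 19.80 mm; ȳ = 363353.33/5260.00 = 69.08 mm.

x̄ = 19.80 mm, ȳ = 69.08 mm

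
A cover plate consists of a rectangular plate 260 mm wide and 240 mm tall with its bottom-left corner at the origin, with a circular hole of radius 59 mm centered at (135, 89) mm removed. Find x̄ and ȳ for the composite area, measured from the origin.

plate: A = 260 × 240 = 62400.00, centroid at (130.00, 120.00).
hole: A = −π·59² = -10935.88, centroid at (135.00, 89.00).
ΣA = 51464.12 mm², ΣAx̄ = 6635655.66 mm³, ΣAȳ = 6514706.32 mm³.
x̄ = 6635655.66/51464.12 = 128.94 mm; ȳ = 6514706.32/51464.12 = 126.59 mm.

x̄ = 128.94 mm, ȳ = 126.59 mm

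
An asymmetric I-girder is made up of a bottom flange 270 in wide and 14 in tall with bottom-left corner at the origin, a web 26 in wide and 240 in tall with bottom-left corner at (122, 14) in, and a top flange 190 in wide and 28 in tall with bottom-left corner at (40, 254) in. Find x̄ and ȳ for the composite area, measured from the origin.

bottom flange: A = 270 × 14 = 3780.00, centroid at (135.00, 7.00).
web: A = 26 × 240 = 6240.00, centroid at (135.00, 134.00).
top flange: A = 190 × 28 = 5320.00, centroid at (135.00, 268.00).
ΣA = 15340.00 in², ΣAx̄ = 2070900.00 in³, ΣAȳ = 2288380.00 in³.
x̄ = 2070900.00/15340.00 = 135.00 in; ȳ = 2288380.00/15340.00 = 149.18 in.

x̄ = 135.00 in, ȳ = 149.18 in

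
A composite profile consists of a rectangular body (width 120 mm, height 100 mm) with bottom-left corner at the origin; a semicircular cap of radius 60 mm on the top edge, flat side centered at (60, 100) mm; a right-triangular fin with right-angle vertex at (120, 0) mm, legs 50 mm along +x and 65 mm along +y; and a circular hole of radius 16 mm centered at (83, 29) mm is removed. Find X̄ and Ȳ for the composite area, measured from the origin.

Part | A | x̄ᵢ | ȳᵢ | A·x̄ᵢ | A·ȳᵢ
rectangular body | 12000.00 | 60.00 | 50.00 | 720000.00 | 600000.00
semicircular top | 5654.87 | 60.00 | 125.46 | 339292.01 | 709486.68
triangular fin | 1625.00 | 136.67 | 21.67 | 222083.33 | 35208.33
hole | -804.25 | 83.00 | 29.00 | -66752.56 | -23323.18
Σ | 18475.62 |  |  | 1214622.78 | 1321371.83
X̄ = 1214622.78 / 18475.62 = 65.74 mm
Ȳ = 1321371.83 / 18475.62 = 71.52 mm

X̄ = 65.74 mm, Ȳ = 71.52 mm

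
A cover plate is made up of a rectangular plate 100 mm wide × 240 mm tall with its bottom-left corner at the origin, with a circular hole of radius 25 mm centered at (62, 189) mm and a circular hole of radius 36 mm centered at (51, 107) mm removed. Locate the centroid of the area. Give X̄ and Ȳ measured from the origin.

plate: A = 100 × 240 = 24000.00, centroid at (50.00, 120.00).
hole 1: A = −π·25² = -1963.50, centroid at (62.00, 189.00).
hole 2: A = −π·36² = -4071.50, centroid at (51.00, 107.00).
ΣA = 17965.00 mm², ΣAX̄ = 870616.58 mm³, ΣAȲ = 2073248.43 mm³.
X̄ = 870616.58/17965.00 = 48.46 mm; Ȳ = 2073248.43/17965.00 = 115.40 mm.

X̄ = 48.46 mm, Ȳ = 115.40 mm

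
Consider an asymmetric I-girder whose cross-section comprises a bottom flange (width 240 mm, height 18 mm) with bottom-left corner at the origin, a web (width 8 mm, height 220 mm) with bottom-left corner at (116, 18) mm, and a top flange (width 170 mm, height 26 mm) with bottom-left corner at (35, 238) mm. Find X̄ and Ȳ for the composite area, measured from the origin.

X̄ = 120.00 mm, Ȳ = 130.82 mm

Part | A | x̄ᵢ | ȳᵢ | A·x̄ᵢ | A·ȳᵢ
bottom flange | 4320.00 | 120.00 | 9.00 | 518400.00 | 38880.00
web | 1760.00 | 120.00 | 128.00 | 211200.00 | 225280.00
top flange | 4420.00 | 120.00 | 251.00 | 530400.00 | 1109420.00
Σ | 10500.00 |  |  | 1260000.00 | 1373580.00
X̄ = 1260000.00 / 10500.00 = 120.00 mm
Ȳ = 1373580.00 / 10500.00 = 130.82 mm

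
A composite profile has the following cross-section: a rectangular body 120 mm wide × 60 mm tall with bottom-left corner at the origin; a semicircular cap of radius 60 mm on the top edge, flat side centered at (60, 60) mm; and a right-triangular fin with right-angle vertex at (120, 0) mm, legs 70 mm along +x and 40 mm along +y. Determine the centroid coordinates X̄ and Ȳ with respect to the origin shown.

Part | A | x̄ᵢ | ȳᵢ | A·x̄ᵢ | A·ȳᵢ
rectangular body | 7200.00 | 60.00 | 30.00 | 432000.00 | 216000.00
semicircular top | 5654.87 | 60.00 | 85.46 | 339292.01 | 483292.01
triangular fin | 1400.00 | 143.33 | 13.33 | 200666.67 | 18666.67
Σ | 14254.87 |  |  | 971958.67 | 717958.67
X̄ = 971958.67 / 14254.87 = 68.18 mm
Ȳ = 717958.67 / 14254.87 = 50.37 mm

X̄ = 68.18 mm, Ȳ = 50.37 mm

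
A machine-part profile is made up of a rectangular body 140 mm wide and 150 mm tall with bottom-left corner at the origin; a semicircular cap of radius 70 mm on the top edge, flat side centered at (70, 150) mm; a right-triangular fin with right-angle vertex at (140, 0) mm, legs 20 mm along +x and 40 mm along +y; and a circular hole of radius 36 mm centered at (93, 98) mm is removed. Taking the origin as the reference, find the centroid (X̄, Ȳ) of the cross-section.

rectangular body: A = 140 × 150 = 21000.00, centroid at (70.00, 75.00).
semicircular top: A = ½π·70² = 7696.90, centroid at (70.00, 179.71).
triangular fin: A = ½·20·40 = 400.00, centroid at (146.67, 13.33).
hole: A = −π·36² = -4071.50, centroid at (93.00, 98.00).
ΣA = 25025.40 mm²
ΣAX̄ = (21000.00)(70.00) + (7696.90)(70.00) + (400.00)(146.67) + (-4071.50)(93.00) = 1688799.93 mm³
ΣAȲ = (21000.00)(75.00) + (7696.90)(179.71) + (400.00)(13.33) + (-4071.50)(98.00) = 2564527.90 mm³
X̄ = 1688799.93 / 25025.40 = 67.48 mm
Ȳ = 2564527.90 / 25025.40 = 102.48 mm

X̄ = 67.48 mm, Ȳ = 102.48 mm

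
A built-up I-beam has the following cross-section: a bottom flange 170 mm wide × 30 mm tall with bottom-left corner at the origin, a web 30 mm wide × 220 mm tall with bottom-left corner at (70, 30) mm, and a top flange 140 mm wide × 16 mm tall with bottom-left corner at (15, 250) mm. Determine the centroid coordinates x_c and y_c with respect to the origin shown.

Part | A | x̄ᵢ | ȳᵢ | A·x̄ᵢ | A·ȳᵢ
bottom flange | 5100.00 | 85.00 | 15.00 | 433500.00 | 76500.00
web | 6600.00 | 85.00 | 140.00 | 561000.00 | 924000.00
top flange | 2240.00 | 85.00 | 258.00 | 190400.00 | 577920.00
Σ | 13940.00 |  |  | 1184900.00 | 1578420.00
x_c = 1184900.00 / 13940.00 = 85.00 mm
y_c = 1578420.00 / 13940.00 = 113.23 mm

x_c = 85.00 mm, y_c = 113.23 mm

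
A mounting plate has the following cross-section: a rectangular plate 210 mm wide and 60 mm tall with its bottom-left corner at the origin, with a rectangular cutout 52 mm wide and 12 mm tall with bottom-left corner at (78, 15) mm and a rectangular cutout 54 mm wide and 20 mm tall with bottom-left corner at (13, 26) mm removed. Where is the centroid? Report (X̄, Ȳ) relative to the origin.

X̄ = 111.50 mm, Ȳ = 29.92 mm

Part | A | x̄ᵢ | ȳᵢ | A·x̄ᵢ | A·ȳᵢ
plate | 12600.00 | 105.00 | 30.00 | 1323000.00 | 378000.00
hole 1 | -624.00 | 104.00 | 21.00 | -64896.00 | -13104.00
hole 2 | -1080.00 | 40.00 | 36.00 | -43200.00 | -38880.00
Σ | 10896.00 |  |  | 1214904.00 | 326016.00
X̄ = 1214904.00 / 10896.00 = 111.50 mm
Ȳ = 326016.00 / 10896.00 = 29.92 mm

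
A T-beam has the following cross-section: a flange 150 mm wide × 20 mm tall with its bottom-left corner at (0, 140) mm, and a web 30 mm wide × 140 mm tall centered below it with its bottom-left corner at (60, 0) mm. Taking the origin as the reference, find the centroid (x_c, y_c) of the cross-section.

Part | A | x̄ᵢ | ȳᵢ | A·x̄ᵢ | A·ȳᵢ
web | 4200.00 | 75.00 | 70.00 | 315000.00 | 294000.00
flange | 3000.00 | 75.00 | 150.00 | 225000.00 | 450000.00
Σ | 7200.00 |  |  | 540000.00 | 744000.00
x_c = 540000.00 / 7200.00 = 75.00 mm
y_c = 744000.00 / 7200.00 = 103.33 mm

x_c = 75.00 mm, y_c = 103.33 mm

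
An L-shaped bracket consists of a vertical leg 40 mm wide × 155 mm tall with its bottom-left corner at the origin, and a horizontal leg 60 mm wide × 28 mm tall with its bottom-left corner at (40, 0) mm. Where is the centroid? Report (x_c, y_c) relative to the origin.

Part | A | x̄ᵢ | ȳᵢ | A·x̄ᵢ | A·ȳᵢ
vertical leg | 6200.00 | 20.00 | 77.50 | 124000.00 | 480500.00
horizontal leg | 1680.00 | 70.00 | 14.00 | 117600.00 | 23520.00
Σ | 7880.00 |  |  | 241600.00 | 504020.00
x_c = 241600.00 / 7880.00 = 30.66 mm
y_c = 504020.00 / 7880.00 = 63.96 mm

x_c = 30.66 mm, y_c = 63.96 mm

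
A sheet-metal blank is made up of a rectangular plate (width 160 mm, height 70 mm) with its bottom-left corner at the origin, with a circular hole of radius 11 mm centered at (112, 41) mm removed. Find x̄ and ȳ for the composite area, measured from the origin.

plate: A = 160 × 70 = 11200.00, centroid at (80.00, 35.00).
hole: A = −π·11² = -380.13, centroid at (112.00, 41.00).
ΣA = 10819.87 mm²
ΣAx̄ = (11200.00)(80.00) + (-380.13)(112.00) = 853425.14 mm³
ΣAȳ = (11200.00)(35.00) + (-380.13)(41.00) = 376414.56 mm³
x̄ = 853425.14 / 10819.87 = 78.88 mm
ȳ = 376414.56 / 10819.87 = 34.79 mm

x̄ = 78.88 mm, ȳ = 34.79 mm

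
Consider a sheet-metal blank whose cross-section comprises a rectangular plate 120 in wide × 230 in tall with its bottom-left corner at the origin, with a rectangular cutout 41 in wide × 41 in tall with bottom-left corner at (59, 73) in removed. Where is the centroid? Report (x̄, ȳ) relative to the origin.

Part | A | x̄ᵢ | ȳᵢ | A·x̄ᵢ | A·ȳᵢ
plate | 27600.00 | 60.00 | 115.00 | 1656000.00 | 3174000.00
hole | -1681.00 | 79.50 | 93.50 | -133639.50 | -157173.50
Σ | 25919.00 |  |  | 1522360.50 | 3016826.50
x̄ = 1522360.50 / 25919.00 = 58.74 in
ȳ = 3016826.50 / 25919.00 = 116.39 in

x̄ = 58.74 in, ȳ = 116.39 in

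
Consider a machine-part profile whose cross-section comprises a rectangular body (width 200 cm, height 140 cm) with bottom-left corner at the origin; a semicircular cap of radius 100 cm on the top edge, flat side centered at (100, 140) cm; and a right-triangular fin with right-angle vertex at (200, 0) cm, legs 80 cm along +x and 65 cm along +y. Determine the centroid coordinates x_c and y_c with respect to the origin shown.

x_c = 107.11 cm, y_c = 105.43 cm

Part | A | x̄ᵢ | ȳᵢ | A·x̄ᵢ | A·ȳᵢ
rectangular body | 28000.00 | 100.00 | 70.00 | 2800000.00 | 1960000.00
semicircular top | 15707.96 | 100.00 | 182.44 | 1570796.33 | 2865781.52
triangular fin | 2600.00 | 226.67 | 21.67 | 589333.33 | 56333.33
Σ | 46307.96 |  |  | 4960129.66 | 4882114.86
x_c = 4960129.66 / 46307.96 = 107.11 cm
y_c = 4882114.86 / 46307.96 = 105.43 cm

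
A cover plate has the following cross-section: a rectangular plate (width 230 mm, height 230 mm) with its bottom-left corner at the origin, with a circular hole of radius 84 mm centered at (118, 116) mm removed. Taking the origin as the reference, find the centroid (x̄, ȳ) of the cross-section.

x̄ = 112.84 mm, ȳ = 114.28 mm

plate: A = 230 × 230 = 52900.00, centroid at (115.00, 115.00).
hole: A = −π·84² = -22167.08, centroid at (118.00, 116.00).
ΣA = 30732.92 mm², ΣAx̄ = 3467784.82 mm³, ΣAȳ = 3512118.98 mm³.
x̄ = 3467784.82/30732.92 = 112.84 mm; ȳ = 3512118.98/30732.92 = 114.28 mm.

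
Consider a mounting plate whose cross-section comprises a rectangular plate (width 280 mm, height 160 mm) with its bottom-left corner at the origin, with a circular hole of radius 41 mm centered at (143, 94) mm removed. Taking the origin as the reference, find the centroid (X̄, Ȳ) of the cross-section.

X̄ = 139.60 mm, Ȳ = 78.13 mm

Part | A | x̄ᵢ | ȳᵢ | A·x̄ᵢ | A·ȳᵢ
plate | 44800.00 | 140.00 | 80.00 | 6272000.00 | 3584000.00
hole | -5281.02 | 143.00 | 94.00 | -755185.47 | -496415.62
Σ | 39518.98 |  |  | 5516814.53 | 3087584.38
X̄ = 5516814.53 / 39518.98 = 139.60 mm
Ȳ = 3087584.38 / 39518.98 = 78.13 mm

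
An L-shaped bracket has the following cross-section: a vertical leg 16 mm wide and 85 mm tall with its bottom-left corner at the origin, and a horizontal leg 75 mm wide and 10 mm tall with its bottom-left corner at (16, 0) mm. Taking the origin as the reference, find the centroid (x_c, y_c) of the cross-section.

x_c = 24.17 mm, y_c = 29.17 mm

vertical leg: A = 16 × 85 = 1360.00, centroid at (8.00, 42.50).
horizontal leg: A = 75 × 10 = 750.00, centroid at (53.50, 5.00).
ΣA = 2110.00 mm²
ΣAx_c = (1360.00)(8.00) + (750.00)(53.50) = 51005.00 mm³
ΣAy_c = (1360.00)(42.50) + (750.00)(5.00) = 61550.00 mm³
x_c = 51005.00 / 2110.00 = 24.17 mm
y_c = 61550.00 / 2110.00 = 29.17 mm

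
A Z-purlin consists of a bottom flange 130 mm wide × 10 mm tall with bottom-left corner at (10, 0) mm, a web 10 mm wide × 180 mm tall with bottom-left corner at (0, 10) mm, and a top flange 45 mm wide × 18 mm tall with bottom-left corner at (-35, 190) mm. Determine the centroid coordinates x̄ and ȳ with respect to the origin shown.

x̄ = 24.65 mm, ȳ = 88.92 mm

Part | A | x̄ᵢ | ȳᵢ | A·x̄ᵢ | A·ȳᵢ
bottom flange | 1300.00 | 75.00 | 5.00 | 97500.00 | 6500.00
web | 1800.00 | 5.00 | 100.00 | 9000.00 | 180000.00
top flange | 810.00 | -12.50 | 199.00 | -10125.00 | 161190.00
Σ | 3910.00 |  |  | 96375.00 | 347690.00
x̄ = 96375.00 / 3910.00 = 24.65 mm
ȳ = 347690.00 / 3910.00 = 88.92 mm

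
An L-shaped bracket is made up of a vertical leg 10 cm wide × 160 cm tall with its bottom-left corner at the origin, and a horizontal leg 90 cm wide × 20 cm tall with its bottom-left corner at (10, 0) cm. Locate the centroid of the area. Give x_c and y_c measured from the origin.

x_c = 31.47 cm, y_c = 42.94 cm

vertical leg: A = 10 × 160 = 1600.00, centroid at (5.00, 80.00).
horizontal leg: A = 90 × 20 = 1800.00, centroid at (55.00, 10.00).
ΣA = 3400.00 cm², ΣAx_c = 107000.00 cm³, ΣAy_c = 146000.00 cm³.
x_c = 107000.00/3400.00 = 31.47 cm; y_c = 146000.00/3400.00 = 42.94 cm.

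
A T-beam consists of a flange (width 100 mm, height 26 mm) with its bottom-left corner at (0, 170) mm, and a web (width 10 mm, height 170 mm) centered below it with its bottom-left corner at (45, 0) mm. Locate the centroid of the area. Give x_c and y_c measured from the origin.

web: A = 10 × 170 = 1700.00, centroid at (50.00, 85.00).
flange: A = 100 × 26 = 2600.00, centroid at (50.00, 183.00).
ΣA = 4300.00 mm²
ΣAx_c = (1700.00)(50.00) + (2600.00)(50.00) = 215000.00 mm³
ΣAy_c = (1700.00)(85.00) + (2600.00)(183.00) = 620300.00 mm³
x_c = 215000.00 / 4300.00 = 50.00 mm
y_c = 620300.00 / 4300.00 = 144.26 mm

x_c = 50.00 mm, y_c = 144.26 mm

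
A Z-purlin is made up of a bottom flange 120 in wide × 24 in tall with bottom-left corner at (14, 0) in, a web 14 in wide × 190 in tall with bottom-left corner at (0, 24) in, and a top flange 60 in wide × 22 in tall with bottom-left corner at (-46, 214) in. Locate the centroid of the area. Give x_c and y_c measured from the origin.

bottom flange: A = 120 × 24 = 2880.00, centroid at (74.00, 12.00).
web: A = 14 × 190 = 2660.00, centroid at (7.00, 119.00).
top flange: A = 60 × 22 = 1320.00, centroid at (-16.00, 225.00).
ΣA = 6860.00 in²
ΣAx_c = (2880.00)(74.00) + (2660.00)(7.00) + (1320.00)(-16.00) = 210620.00 in³
ΣAy_c = (2880.00)(12.00) + (2660.00)(119.00) + (1320.00)(225.00) = 648100.00 in³
x_c = 210620.00 / 6860.00 = 30.70 in
y_c = 648100.00 / 6860.00 = 94.48 in

x_c = 30.70 in, y_c = 94.48 in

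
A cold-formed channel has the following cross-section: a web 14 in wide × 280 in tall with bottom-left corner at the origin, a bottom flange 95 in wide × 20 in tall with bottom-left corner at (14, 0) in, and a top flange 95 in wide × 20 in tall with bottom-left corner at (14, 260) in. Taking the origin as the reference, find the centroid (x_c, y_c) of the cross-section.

x_c = 33.83 in, y_c = 140.00 in

Part | A | x̄ᵢ | ȳᵢ | A·x̄ᵢ | A·ȳᵢ
web | 3920.00 | 7.00 | 140.00 | 27440.00 | 548800.00
bottom flange | 1900.00 | 61.50 | 10.00 | 116850.00 | 19000.00
top flange | 1900.00 | 61.50 | 270.00 | 116850.00 | 513000.00
Σ | 7720.00 |  |  | 261140.00 | 1080800.00
x_c = 261140.00 / 7720.00 = 33.83 in
y_c = 1080800.00 / 7720.00 = 140.00 in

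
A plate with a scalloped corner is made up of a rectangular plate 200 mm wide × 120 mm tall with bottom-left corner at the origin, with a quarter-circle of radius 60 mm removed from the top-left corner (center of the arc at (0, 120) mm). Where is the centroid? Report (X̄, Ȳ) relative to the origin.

X̄ = 109.95 mm, Ȳ = 55.39 mm

Part | A | x̄ᵢ | ȳᵢ | A·x̄ᵢ | A·ȳᵢ
plate | 24000.00 | 100.00 | 60.00 | 2400000.00 | 1440000.00
removed quarter-circle | -2827.43 | 25.46 | 94.54 | -72000.00 | -267292.01
Σ | 21172.57 |  |  | 2328000.00 | 1172707.99
X̄ = 2328000.00 / 21172.57 = 109.95 mm
Ȳ = 1172707.99 / 21172.57 = 55.39 mm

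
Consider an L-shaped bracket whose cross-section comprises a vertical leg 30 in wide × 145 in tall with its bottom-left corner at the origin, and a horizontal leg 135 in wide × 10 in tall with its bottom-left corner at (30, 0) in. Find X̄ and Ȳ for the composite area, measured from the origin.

vertical leg: A = 30 × 145 = 4350.00, centroid at (15.00, 72.50).
horizontal leg: A = 135 × 10 = 1350.00, centroid at (97.50, 5.00).
ΣA = 5700.00 in², ΣAX̄ = 196875.00 in³, ΣAȲ = 322125.00 in³.
X̄ = 196875.00/5700.00 = 34.54 in; Ȳ = 322125.00/5700.00 = 56.51 in.

X̄ = 34.54 in, Ȳ = 56.51 in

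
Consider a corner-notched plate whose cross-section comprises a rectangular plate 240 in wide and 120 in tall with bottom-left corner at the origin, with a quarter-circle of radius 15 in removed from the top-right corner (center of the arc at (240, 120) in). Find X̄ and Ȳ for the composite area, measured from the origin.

X̄ = 119.30 in, Ȳ = 59.67 in

plate: A = 240 × 120 = 28800.00, centroid at (120.00, 60.00).
removed quarter-circle: A = −¼π·15² = -176.71, centroid at (233.63, 113.63).
ΣA = 28623.29 in², ΣAX̄ = 3414713.50 in³, ΣAȲ = 1707919.25 in³.
X̄ = 3414713.50/28623.29 = 119.30 in; Ȳ = 1707919.25/28623.29 = 59.67 in.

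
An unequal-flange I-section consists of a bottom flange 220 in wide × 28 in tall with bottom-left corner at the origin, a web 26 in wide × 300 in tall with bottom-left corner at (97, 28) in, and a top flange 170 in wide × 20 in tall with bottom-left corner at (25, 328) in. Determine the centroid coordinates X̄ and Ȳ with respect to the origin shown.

bottom flange: A = 220 × 28 = 6160.00, centroid at (110.00, 14.00).
web: A = 26 × 300 = 7800.00, centroid at (110.00, 178.00).
top flange: A = 170 × 20 = 3400.00, centroid at (110.00, 338.00).
ΣA = 17360.00 in²
ΣAX̄ = (6160.00)(110.00) + (7800.00)(110.00) + (3400.00)(110.00) = 1909600.00 in³
ΣAȲ = (6160.00)(14.00) + (7800.00)(178.00) + (3400.00)(338.00) = 2623840.00 in³
X̄ = 1909600.00 / 17360.00 = 110.00 in
Ȳ = 2623840.00 / 17360.00 = 151.14 in

X̄ = 110.00 in, Ȳ = 151.14 in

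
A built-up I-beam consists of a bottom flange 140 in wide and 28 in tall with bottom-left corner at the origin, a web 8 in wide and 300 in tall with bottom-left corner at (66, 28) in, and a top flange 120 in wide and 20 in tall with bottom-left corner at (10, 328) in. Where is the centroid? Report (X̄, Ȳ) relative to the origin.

bottom flange: A = 140 × 28 = 3920.00, centroid at (70.00, 14.00).
web: A = 8 × 300 = 2400.00, centroid at (70.00, 178.00).
top flange: A = 120 × 20 = 2400.00, centroid at (70.00, 338.00).
ΣA = 8720.00 in², ΣAX̄ = 610400.00 in³, ΣAȲ = 1293280.00 in³.
X̄ = 610400.00/8720.00 = 70.00 in; Ȳ = 1293280.00/8720.00 = 148.31 in.

X̄ = 70.00 in, Ȳ = 148.31 in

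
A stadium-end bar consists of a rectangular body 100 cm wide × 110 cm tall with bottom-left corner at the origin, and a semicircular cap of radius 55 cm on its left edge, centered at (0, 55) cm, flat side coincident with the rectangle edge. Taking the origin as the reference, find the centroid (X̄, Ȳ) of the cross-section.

rectangular body: A = 100 × 110 = 11000.00, centroid at (50.00, 55.00).
semicircular end: A = ½π·55² = 4751.66, centroid at (-23.34, 55.00).
ΣA = 15751.66 cm², ΣAX̄ = 439083.33 cm³, ΣAȲ = 866341.24 cm³.
X̄ = 439083.33/15751.66 = 27.88 cm; Ȳ = 866341.24/15751.66 = 55.00 cm.

X̄ = 27.88 cm, Ȳ = 55.00 cm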